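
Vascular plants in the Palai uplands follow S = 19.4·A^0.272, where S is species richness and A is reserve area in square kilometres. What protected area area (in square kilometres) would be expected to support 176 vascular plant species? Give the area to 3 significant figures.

3320 square kilometres

176 = 19.4 × A^0.272  ⇒  A^0.272 = 176/19.4 = 9.072
ln A = ln(9.072) / 0.272 = 2.2052 / 0.272 = 8.1074
A = e^8.1074 ≈ 3319 square kilometres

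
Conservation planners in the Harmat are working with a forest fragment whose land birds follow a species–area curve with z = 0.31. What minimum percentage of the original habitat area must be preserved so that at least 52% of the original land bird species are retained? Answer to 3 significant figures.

12.1%

Need (A_new/A_old)^0.31 = 0.52, so A_new/A_old = 0.52^(1/0.31) = 0.52^3.226
ln(A_new/A_old) = ln 0.52 / 0.31 = -0.6539 / 0.31 = -2.1094
A_new/A_old = e^-2.1094 ≈ 0.1213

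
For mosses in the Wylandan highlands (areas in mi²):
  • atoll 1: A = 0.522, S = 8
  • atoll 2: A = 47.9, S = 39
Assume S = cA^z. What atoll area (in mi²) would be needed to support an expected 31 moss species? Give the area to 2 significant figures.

z = ln(39/8) / ln(47.9/0.522) = 1.5841 / 4.5192 = 0.3505
c = 8 / 0.522^0.3505 = 8 / 0.7962 = 10.05
A = (31/10.05)^(1/0.3505) ⇒ ln A = ln(3.085)/0.3505 = 3.2142
A = e^3.2142 ≈ 24.88 mi²

25 mi²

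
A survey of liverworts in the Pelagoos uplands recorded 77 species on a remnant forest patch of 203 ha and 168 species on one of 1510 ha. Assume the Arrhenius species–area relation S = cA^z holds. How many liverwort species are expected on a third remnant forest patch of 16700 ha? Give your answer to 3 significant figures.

z = ln(168/77) / ln(1510/203) = 0.7802 / 2.0067 = 0.3888
c = 77 / 203^0.3888 = 77 / 7.891 = 9.758
S₃ = 9.758 × 16700^0.3888 = 9.758 × 43.83 ≈ 427.7

428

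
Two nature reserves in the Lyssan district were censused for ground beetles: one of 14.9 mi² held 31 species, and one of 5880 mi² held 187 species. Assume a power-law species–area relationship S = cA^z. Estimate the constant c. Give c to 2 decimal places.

z = ln(S₂/S₁) / ln(A₂/A₁) = ln(187/31) / ln(5880/14.9) = 1.7971 / 5.9780 = 0.3006
c = S₁ / A₁^z = 31 / 14.9^0.3006 = 31 / 2.253 = 13.76

13.76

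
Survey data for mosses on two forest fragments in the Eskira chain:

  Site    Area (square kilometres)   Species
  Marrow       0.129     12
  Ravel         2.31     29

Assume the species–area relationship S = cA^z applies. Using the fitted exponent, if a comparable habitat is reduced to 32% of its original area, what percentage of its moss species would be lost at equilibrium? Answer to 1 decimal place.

29.4%

z = ln(29/12) / ln(2.31/0.129) = 0.8824 / 2.8852 = 0.3058
S_new/S_old = (A_new/A_old)^z = 0.32^0.3058 = exp(0.3058 × -1.1394) = 0.7058
Fraction lost = 1 − 0.7058 = 0.2942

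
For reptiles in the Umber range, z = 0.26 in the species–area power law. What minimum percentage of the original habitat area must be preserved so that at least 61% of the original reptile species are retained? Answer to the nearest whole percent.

Need (A_new/A_old)^0.26 = 0.61, so A_new/A_old = 0.61^(1/0.26) = 0.61^3.846
ln(A_new/A_old) = ln 0.61 / 0.26 = -0.4943 / 0.26 = -1.9011
A_new/A_old = e^-1.9011 ≈ 0.1494

15%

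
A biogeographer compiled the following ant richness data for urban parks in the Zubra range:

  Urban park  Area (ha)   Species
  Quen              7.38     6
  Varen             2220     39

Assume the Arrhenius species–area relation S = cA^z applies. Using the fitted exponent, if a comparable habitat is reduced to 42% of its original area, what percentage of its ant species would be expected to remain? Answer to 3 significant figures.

z = ln(39/6) / ln(2220/7.38) = 1.8718 / 5.7065 = 0.3280
S_new/S_old = (A_new/A_old)^z = 0.42^0.3280 = exp(0.3280 × -0.8675) = 0.7524

75.2%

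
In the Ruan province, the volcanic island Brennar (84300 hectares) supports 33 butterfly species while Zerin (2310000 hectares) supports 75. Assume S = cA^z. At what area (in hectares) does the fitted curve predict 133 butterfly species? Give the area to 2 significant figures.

23000000 hectares

z = ln(75/33) / ln(2310000/84300) = 0.8210 / 3.3106 = 0.2480
c = 33 / 84300^0.2480 = 33 / 16.65 = 1.981
A = (133/1.981)^(1/0.2480) ⇒ ln A = ln(67.12)/0.2480 = 16.9628
A = e^16.9628 ≈ 23273639 hectares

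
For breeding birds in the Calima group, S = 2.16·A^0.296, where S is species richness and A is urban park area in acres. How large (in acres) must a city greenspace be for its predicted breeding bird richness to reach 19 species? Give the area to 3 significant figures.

19 = 2.16 × A^0.296  ⇒  A^0.296 = 19/2.16 = 8.796
ln A = ln(8.796) / 0.296 = 2.1743 / 0.296 = 7.3457
A = e^7.3457 ≈ 1550 acres

1550 acres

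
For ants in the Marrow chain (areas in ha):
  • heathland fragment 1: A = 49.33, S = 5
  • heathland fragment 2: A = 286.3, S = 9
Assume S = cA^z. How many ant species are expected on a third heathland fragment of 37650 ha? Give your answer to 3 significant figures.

46.0

z = ln(9/5) / ln(286.3/49.33) = 0.5878 / 1.7585 = 0.3343
c = 5 / 49.33^0.3343 = 5 / 3.681 = 1.358
S₃ = 1.358 × 37650^0.3343 = 1.358 × 33.84 ≈ 45.97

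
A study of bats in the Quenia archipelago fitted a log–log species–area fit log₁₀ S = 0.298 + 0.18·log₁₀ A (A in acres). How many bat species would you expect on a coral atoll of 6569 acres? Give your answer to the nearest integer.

10

S = 1.986 × 6569^0.18 = 1.986 × 4.866 ≈ 9.664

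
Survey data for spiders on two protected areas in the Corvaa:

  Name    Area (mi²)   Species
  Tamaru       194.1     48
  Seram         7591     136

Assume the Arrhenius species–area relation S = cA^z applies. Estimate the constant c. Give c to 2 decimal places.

10.75

z = ln(S₂/S₁) / ln(A₂/A₁) = ln(136/48) / ln(7591/194.1) = 1.0415 / 3.6663 = 0.2841
c = S₁ / A₁^z = 48 / 194.1^0.2841 = 48 / 4.466 = 10.75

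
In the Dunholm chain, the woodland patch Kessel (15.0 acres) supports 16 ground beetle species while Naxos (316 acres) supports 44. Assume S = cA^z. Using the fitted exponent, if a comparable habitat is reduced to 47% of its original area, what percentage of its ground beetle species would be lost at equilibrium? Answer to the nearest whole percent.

22%

z = ln(44/16) / ln(316/15) = 1.0116 / 3.0477 = 0.3319
S_new/S_old = (A_new/A_old)^z = 0.47^0.3319 = exp(0.3319 × -0.7550) = 0.7783
Fraction lost = 1 − 0.7783 = 0.2217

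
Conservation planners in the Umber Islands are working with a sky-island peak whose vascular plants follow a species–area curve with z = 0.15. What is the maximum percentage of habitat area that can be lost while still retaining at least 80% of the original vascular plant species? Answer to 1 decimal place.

77.4%

Need (A_new/A_old)^0.15 = 0.8, so A_new/A_old = 0.8^(1/0.15) = 0.8^6.667
ln(A_new/A_old) = ln 0.8 / 0.15 = -0.2231 / 0.15 = -1.4876
A_new/A_old = e^-1.4876 ≈ 0.2259
Fraction that can be lost = 1 − 0.2259 = 0.7741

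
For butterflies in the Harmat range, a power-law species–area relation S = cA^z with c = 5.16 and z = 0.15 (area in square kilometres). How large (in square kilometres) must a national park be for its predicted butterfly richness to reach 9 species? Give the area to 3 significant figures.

40.8 square kilometres

9 = 5.16 × A^0.15  ⇒  A^0.15 = 9/5.16 = 1.744
ln A = ln(1.744) / 0.15 = 0.5563 / 0.15 = 3.7086
A = e^3.7086 ≈ 40.8 square kilometres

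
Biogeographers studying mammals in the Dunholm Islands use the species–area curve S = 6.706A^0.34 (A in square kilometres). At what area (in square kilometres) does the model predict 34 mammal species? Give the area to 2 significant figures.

120 square kilometres

34 = 6.706 × A^0.34  ⇒  A^0.34 = 34/6.706 = 5.07
ln A = ln(5.07) / 0.34 = 1.6234 / 0.34 = 4.7746
A = e^4.7746 ≈ 118.5 square kilometres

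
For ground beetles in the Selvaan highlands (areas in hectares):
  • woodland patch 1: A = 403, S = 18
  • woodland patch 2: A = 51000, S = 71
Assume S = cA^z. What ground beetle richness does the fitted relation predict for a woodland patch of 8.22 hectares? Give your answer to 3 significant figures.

5.97

z = ln(71/18) / ln(51000/403) = 1.3723 / 4.8406 = 0.2835
c = 18 / 403^0.2835 = 18 / 5.478 = 3.286
S₃ = 3.286 × 8.22^0.2835 = 3.286 × 1.817 ≈ 5.971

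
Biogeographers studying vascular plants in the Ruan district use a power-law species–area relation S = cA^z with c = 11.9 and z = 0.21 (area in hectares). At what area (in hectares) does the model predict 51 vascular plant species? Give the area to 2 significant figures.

51 = 11.9 × A^0.21  ⇒  A^0.21 = 51/11.9 = 4.286
ln A = ln(4.286) / 0.21 = 1.4553 / 0.21 = 6.9299
A = e^6.9299 ≈ 1022 hectares

1000 hectares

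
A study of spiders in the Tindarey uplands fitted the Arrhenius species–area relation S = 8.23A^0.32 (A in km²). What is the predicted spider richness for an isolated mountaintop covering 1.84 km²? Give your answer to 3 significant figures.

10.0

S = 8.23 × 1.84^0.32
ln S = ln 8.23 + 0.32 × ln 1.84 = 2.1078 + 0.32 × 0.6098 = 2.3029
S = e^2.3029 ≈ 10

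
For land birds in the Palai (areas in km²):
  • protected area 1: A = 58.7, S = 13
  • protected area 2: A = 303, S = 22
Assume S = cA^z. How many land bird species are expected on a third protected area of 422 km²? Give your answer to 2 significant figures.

24

z = ln(22/13) / ln(303/58.7) = 0.5261 / 1.6413 = 0.3205
c = 13 / 58.7^0.3205 = 13 / 3.689 = 3.524
S₃ = 3.524 × 422^0.3205 = 3.524 × 6.942 ≈ 24.46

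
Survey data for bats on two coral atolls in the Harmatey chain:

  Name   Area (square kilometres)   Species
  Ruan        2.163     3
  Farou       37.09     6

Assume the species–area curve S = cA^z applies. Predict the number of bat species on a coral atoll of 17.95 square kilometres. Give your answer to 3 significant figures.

z = ln(6/3) / ln(37.09/2.163) = 0.6931 / 2.8419 = 0.2439
c = 3 / 2.163^0.2439 = 3 / 1.207 = 2.485
S₃ = 2.485 × 17.95^0.2439 = 2.485 × 2.022 ≈ 5.027

5.03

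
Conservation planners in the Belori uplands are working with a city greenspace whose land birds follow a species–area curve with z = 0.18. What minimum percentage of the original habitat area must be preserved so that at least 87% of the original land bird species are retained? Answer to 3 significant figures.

46.1%

Need (A_new/A_old)^0.18 = 0.87, so A_new/A_old = 0.87^(1/0.18) = 0.87^5.556
ln(A_new/A_old) = ln 0.87 / 0.18 = -0.1393 / 0.18 = -0.7737
A_new/A_old = e^-0.7737 ≈ 0.4613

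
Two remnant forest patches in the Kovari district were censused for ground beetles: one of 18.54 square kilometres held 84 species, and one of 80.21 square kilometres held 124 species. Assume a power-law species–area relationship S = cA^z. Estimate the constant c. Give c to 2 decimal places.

z = ln(S₂/S₁) / ln(A₂/A₁) = ln(124/84) / ln(80.21/18.54) = 0.3895 / 1.4647 = 0.2659
c = S₁ / A₁^z = 84 / 18.54^0.2659 = 84 / 2.174 = 38.64

38.64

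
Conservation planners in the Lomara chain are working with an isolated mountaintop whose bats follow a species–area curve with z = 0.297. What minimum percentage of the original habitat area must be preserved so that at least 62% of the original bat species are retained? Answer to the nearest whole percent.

Need (A_new/A_old)^0.297 = 0.62, so A_new/A_old = 0.62^(1/0.297) = 0.62^3.367
ln(A_new/A_old) = ln 0.62 / 0.297 = -0.4780 / 0.297 = -1.6095
A_new/A_old = e^-1.6095 ≈ 0.2

20%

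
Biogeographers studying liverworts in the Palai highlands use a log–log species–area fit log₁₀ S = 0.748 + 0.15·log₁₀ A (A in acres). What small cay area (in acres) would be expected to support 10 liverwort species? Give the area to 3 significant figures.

47.9 acres

10 = 5.598 × A^0.15  ⇒  A^0.15 = 10/5.598 = 1.786
ln A = ln(1.786) / 0.15 = 0.5803 / 0.15 = 3.8683
A = e^3.8683 ≈ 47.86 acres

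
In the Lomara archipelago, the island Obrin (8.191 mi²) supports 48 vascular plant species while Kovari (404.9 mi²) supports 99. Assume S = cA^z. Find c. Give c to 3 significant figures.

32.5

z = ln(S₂/S₁) / ln(A₂/A₁) = ln(99/48) / ln(404.9/8.191) = 0.7239 / 3.9006 = 0.1856
c = S₁ / A₁^z = 48 / 8.191^0.1856 = 48 / 1.477 = 32.49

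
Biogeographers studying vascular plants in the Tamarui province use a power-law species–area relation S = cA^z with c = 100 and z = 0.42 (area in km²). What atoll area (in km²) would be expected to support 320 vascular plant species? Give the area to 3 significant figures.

15.9 km²

320 = 100 × A^0.42  ⇒  A^0.42 = 320/100 = 3.2
ln A = ln(3.2) / 0.42 = 1.1632 / 0.42 = 2.7694
A = e^2.7694 ≈ 15.95 km²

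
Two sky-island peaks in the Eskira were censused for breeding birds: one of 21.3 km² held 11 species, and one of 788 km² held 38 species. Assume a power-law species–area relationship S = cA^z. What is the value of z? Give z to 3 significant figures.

0.343

Taking logs: ln S = ln c + z ln A, so z = (ln S₂ − ln S₁)/(ln A₂ − ln A₁).
z = ln(38/11) / ln(788/21.3) = ln(3.455) / ln(37) = 1.2397 / 3.6108 = 0.3433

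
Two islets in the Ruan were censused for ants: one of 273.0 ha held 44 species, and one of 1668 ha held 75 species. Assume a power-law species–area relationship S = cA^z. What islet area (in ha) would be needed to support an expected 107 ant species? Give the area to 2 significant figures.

5600 ha

z = ln(75/44) / ln(1668/273) = 0.5333 / 1.8099 = 0.2947
c = 44 / 273^0.2947 = 44 / 5.222 = 8.426
A = (107/8.426)^(1/0.2947) ⇒ ln A = ln(12.7)/0.2947 = 8.6253
A = e^8.6253 ≈ 5571 ha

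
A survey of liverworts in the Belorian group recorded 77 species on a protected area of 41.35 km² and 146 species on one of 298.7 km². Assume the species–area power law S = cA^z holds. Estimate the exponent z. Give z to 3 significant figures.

0.324

Taking logs: ln S = ln c + z ln A, so z = (ln S₂ − ln S₁)/(ln A₂ − ln A₁).
z = ln(146/77) / ln(298.7/41.35) = ln(1.896) / ln(7.224) = 0.6398 / 1.9774 = 0.3236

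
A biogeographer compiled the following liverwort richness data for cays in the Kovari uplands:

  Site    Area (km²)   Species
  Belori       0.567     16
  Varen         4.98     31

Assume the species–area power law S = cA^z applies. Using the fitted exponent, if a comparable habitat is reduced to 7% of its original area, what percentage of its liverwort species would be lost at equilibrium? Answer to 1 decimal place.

55.5%

z = ln(31/16) / ln(4.98/0.567) = 0.6614 / 2.1728 = 0.3044
S_new/S_old = (A_new/A_old)^z = 0.07^0.3044 = exp(0.3044 × -2.6593) = 0.4451
Fraction lost = 1 − 0.4451 = 0.5549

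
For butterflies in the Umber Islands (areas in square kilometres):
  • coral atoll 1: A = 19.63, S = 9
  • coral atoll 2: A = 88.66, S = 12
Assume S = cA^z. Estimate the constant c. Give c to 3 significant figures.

5.10

z = ln(S₂/S₁) / ln(A₂/A₁) = ln(12/9) / ln(88.66/19.63) = 0.2877 / 1.5077 = 0.1908
c = S₁ / A₁^z = 9 / 19.63^0.1908 = 9 / 1.765 = 5.1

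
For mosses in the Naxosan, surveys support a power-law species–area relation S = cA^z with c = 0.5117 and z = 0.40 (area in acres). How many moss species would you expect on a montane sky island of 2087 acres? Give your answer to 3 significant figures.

10.9

S = 0.5117 × 2087^0.4 = 0.5117 × 21.27 ≈ 10.88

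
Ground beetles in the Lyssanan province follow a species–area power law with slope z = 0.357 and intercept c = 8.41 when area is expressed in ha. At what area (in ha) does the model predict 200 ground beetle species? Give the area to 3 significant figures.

200 = 8.41 × A^0.357  ⇒  A^0.357 = 200/8.41 = 23.78
ln A = ln(23.78) / 0.357 = 3.1689 / 0.357 = 8.8765
A = e^8.8765 ≈ 7161 ha

7160 ha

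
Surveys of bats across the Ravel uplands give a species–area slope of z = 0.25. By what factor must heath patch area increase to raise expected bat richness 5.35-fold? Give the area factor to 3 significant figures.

(A₂/A₁)^0.25 = 5.35, so A₂/A₁ = 5.35^(1/0.25) = 5.35^4
ln(A₂/A₁) = ln 5.35 / 0.25 = 1.6771 / 0.25 = 6.7084
A₂/A₁ = e^6.7084 ≈ 819.2

819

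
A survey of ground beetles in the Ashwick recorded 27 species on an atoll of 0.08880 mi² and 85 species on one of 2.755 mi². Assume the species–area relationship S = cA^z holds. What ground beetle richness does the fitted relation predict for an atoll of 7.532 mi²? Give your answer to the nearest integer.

119

z = ln(85/27) / ln(2.755/0.0888) = 1.1468 / 3.4348 = 0.3339
c = 27 / 0.0888^0.3339 = 27 / 0.4455 = 60.6
S₃ = 60.6 × 7.532^0.3339 = 60.6 × 1.962 ≈ 118.9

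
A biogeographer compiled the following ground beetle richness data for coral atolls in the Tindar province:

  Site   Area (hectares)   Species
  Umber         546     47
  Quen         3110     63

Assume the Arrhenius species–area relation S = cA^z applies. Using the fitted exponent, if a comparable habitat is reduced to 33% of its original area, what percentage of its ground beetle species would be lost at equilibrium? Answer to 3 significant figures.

17.0%

z = ln(63/47) / ln(3110/546) = 0.2930 / 1.7398 = 0.1684
S_new/S_old = (A_new/A_old)^z = 0.33^0.1684 = exp(0.1684 × -1.1087) = 0.8297
Fraction lost = 1 − 0.8297 = 0.1703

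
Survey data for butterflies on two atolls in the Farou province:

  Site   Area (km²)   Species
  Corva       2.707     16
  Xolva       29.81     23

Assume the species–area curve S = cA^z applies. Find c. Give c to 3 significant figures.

13.8

z = ln(S₂/S₁) / ln(A₂/A₁) = ln(23/16) / ln(29.81/2.707) = 0.3629 / 2.3990 = 0.1513
c = S₁ / A₁^z = 16 / 2.707^0.1513 = 16 / 1.163 = 13.76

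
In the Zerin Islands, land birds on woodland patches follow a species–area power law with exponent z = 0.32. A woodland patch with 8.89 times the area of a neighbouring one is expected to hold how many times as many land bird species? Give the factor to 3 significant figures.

2.01

S₂/S₁ = (A₂/A₁)^z = 8.89^0.32
ln(S₂/S₁) = 0.32 × ln 8.89 = 0.32 × 2.1849 = 0.6992
S₂/S₁ = e^0.6992 ≈ 2.012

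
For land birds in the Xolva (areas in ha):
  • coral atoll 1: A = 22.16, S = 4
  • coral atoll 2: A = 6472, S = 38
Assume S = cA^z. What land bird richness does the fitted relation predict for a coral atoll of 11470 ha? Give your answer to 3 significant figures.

47.7

z = ln(38/4) / ln(6472/22.16) = 2.2513 / 5.6770 = 0.3966
c = 4 / 22.16^0.3966 = 4 / 3.417 = 1.171
S₃ = 1.171 × 11470^0.3966 = 1.171 × 40.73 ≈ 47.68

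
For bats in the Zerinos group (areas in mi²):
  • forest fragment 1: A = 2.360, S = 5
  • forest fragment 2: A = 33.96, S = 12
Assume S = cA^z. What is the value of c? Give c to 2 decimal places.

z = ln(S₂/S₁) / ln(A₂/A₁) = ln(12/5) / ln(33.96/2.36) = 0.8755 / 2.6665 = 0.3283
c = S₁ / A₁^z = 5 / 2.36^0.3283 = 5 / 1.326 = 3.772

3.77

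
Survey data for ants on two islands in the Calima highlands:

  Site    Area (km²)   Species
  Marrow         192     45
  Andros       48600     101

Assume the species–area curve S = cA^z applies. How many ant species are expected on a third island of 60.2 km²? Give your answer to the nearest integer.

38

z = ln(101/45) / ln(48600/192) = 0.8085 / 5.5339 = 0.1461
c = 45 / 192^0.1461 = 45 / 2.156 = 20.88
S₃ = 20.88 × 60.2^0.1461 = 20.88 × 1.82 ≈ 37.99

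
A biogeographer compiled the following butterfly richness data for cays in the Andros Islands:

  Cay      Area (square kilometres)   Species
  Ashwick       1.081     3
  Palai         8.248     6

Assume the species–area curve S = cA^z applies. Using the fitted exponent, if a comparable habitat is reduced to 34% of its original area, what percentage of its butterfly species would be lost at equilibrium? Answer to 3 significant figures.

z = ln(6/3) / ln(8.248/1.081) = 0.6931 / 2.0321 = 0.3411
S_new/S_old = (A_new/A_old)^z = 0.34^0.3411 = exp(0.3411 × -1.0788) = 0.6921
Fraction lost = 1 − 0.6921 = 0.3079

30.8%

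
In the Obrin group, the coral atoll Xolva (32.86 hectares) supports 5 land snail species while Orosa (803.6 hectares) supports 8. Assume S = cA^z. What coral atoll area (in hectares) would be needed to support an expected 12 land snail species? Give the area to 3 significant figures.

z = ln(8/5) / ln(803.6/32.86) = 0.4700 / 3.1968 = 0.1470
c = 5 / 32.86^0.1470 = 5 / 1.671 = 2.992
A = (12/2.992)^(1/0.1470) ⇒ ln A = ln(4.01)/0.1470 = 9.4470
A = e^9.4470 ≈ 12670 hectares

12700 hectares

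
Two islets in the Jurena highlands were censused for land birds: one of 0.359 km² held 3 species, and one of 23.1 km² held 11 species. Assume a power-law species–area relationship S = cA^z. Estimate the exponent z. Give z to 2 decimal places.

Taking logs: ln S = ln c + z ln A, so z = (ln S₂ − ln S₁)/(ln A₂ − ln A₁).
z = ln(11/3) / ln(23.1/0.359) = ln(3.667) / ln(64.35) = 1.2993 / 4.1643 = 0.3120

0.31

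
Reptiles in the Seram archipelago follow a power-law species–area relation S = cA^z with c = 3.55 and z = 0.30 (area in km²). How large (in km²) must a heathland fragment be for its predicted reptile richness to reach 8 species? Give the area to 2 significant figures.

8 = 3.55 × A^0.3  ⇒  A^0.3 = 8/3.55 = 2.254
ln A = ln(2.254) / 0.3 = 0.8125 / 0.3 = 2.7083
A = e^2.7083 ≈ 15 km²

15 km²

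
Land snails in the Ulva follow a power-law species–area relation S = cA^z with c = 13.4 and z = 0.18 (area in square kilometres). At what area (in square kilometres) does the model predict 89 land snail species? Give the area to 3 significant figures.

37000 square kilometres

89 = 13.4 × A^0.18  ⇒  A^0.18 = 89/13.4 = 6.642
ln A = ln(6.642) / 0.18 = 1.8934 / 0.18 = 10.5188
A = e^10.5188 ≈ 37004 square kilometres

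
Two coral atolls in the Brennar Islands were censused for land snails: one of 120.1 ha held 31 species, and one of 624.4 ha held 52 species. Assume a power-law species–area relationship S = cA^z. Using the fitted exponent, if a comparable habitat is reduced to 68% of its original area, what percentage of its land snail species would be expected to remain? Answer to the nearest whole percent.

z = ln(52/31) / ln(624.4/120.1) = 0.5173 / 1.6485 = 0.3138
S_new/S_old = (A_new/A_old)^z = 0.68^0.3138 = exp(0.3138 × -0.3857) = 0.886

89%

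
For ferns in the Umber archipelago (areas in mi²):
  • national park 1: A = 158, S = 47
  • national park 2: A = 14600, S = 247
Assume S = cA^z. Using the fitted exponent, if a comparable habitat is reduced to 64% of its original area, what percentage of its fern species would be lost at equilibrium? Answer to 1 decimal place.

15.1%

z = ln(247/47) / ln(14600/158) = 1.6592 / 4.5262 = 0.3666
S_new/S_old = (A_new/A_old)^z = 0.64^0.3666 = exp(0.3666 × -0.4463) = 0.8491
Fraction lost = 1 − 0.8491 = 0.1509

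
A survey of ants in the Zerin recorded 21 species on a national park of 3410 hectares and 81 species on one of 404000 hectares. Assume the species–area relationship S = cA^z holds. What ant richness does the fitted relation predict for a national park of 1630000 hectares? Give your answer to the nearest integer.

120

z = ln(81/21) / ln(404000/3410) = 1.3499 / 4.7747 = 0.2827
c = 21 / 3410^0.2827 = 21 / 9.972 = 2.106
S₃ = 2.106 × 1630000^0.2827 = 2.106 × 57.06 ≈ 120.2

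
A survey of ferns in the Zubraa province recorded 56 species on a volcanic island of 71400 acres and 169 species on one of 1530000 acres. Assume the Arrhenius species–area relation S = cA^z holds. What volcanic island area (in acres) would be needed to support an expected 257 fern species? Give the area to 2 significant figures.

4900000 acres

z = ln(169/56) / ln(1530000/71400) = 1.1045 / 3.0647 = 0.3604
c = 56 / 71400^0.3604 = 56 / 56.14 = 0.9974
A = (257/0.9974)^(1/0.3604) ⇒ ln A = ln(257.7)/0.3604 = 15.4038
A = e^15.4038 ≈ 4895595 acres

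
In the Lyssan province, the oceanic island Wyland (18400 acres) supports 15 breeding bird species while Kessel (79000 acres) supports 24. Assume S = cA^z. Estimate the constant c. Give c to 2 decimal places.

z = ln(S₂/S₁) / ln(A₂/A₁) = ln(24/15) / ln(79000/18400) = 0.4700 / 1.4571 = 0.3226
c = S₁ / A₁^z = 15 / 18400^0.3226 = 15 / 23.75 = 0.6316

0.63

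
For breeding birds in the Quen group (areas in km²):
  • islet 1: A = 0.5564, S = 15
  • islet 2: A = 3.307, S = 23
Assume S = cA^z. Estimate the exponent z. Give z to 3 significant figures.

0.240

Taking logs: ln S = ln c + z ln A, so z = (ln S₂ − ln S₁)/(ln A₂ − ln A₁).
z = ln(23/15) / ln(3.307/0.5564) = ln(1.533) / ln(5.944) = 0.4274 / 1.7823 = 0.2398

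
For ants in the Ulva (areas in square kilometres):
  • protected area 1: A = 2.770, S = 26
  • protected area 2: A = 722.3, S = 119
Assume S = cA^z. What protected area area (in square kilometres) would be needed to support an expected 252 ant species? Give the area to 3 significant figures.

z = ln(119/26) / ln(722.3/2.77) = 1.5210 / 5.5636 = 0.2734
c = 26 / 2.77^0.2734 = 26 / 1.321 = 19.68
A = (252/19.68)^(1/0.2734) ⇒ ln A = ln(12.81)/0.2734 = 9.3269
A = e^9.3269 ≈ 11236 square kilometres

11200 square kilometres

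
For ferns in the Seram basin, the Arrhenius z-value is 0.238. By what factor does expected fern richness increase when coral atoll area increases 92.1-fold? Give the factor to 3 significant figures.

S₂/S₁ = (A₂/A₁)^z = 92.1^0.238
ln(S₂/S₁) = 0.238 × ln 92.1 = 0.238 × 4.5229 = 1.0764
S₂/S₁ = e^1.0764 ≈ 2.934

2.93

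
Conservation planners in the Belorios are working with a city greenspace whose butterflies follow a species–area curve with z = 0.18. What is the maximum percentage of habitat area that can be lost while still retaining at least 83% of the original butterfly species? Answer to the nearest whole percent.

Need (A_new/A_old)^0.18 = 0.83, so A_new/A_old = 0.83^(1/0.18) = 0.83^5.556
ln(A_new/A_old) = ln 0.83 / 0.18 = -0.1863 / 0.18 = -1.0352
A_new/A_old = e^-1.0352 ≈ 0.3552
Fraction that can be lost = 1 − 0.3552 = 0.6448

64%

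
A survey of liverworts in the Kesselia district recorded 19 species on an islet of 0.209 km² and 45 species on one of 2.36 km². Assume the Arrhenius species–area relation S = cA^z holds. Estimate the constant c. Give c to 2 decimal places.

33.16

z = ln(S₂/S₁) / ln(A₂/A₁) = ln(45/19) / ln(2.36/0.209) = 0.8622 / 2.4241 = 0.3557
c = S₁ / A₁^z = 19 / 0.209^0.3557 = 19 / 0.573 = 33.16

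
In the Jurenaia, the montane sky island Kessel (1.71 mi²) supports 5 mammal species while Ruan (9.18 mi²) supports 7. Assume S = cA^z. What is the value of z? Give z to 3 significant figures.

0.200

Taking logs: ln S = ln c + z ln A, so z = (ln S₂ − ln S₁)/(ln A₂ − ln A₁).
z = ln(7/5) / ln(9.18/1.71) = ln(1.4) / ln(5.368) = 0.3365 / 1.6805 = 0.2002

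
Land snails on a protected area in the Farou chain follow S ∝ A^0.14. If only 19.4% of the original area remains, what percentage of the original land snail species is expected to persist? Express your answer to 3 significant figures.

79.5%

S_new/S_old = (A_new/A_old)^z = 0.194^0.14
= exp(0.14 × ln 0.194) = exp(0.14 × -1.6399) = exp(-0.2296) ≈ 0.7949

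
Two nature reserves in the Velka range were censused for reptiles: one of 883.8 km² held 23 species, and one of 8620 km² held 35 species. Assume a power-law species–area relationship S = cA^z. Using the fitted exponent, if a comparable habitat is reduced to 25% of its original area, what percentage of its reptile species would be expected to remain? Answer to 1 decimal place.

z = ln(35/23) / ln(8620/883.8) = 0.4199 / 2.2776 = 0.1843
S_new/S_old = (A_new/A_old)^z = 0.25^0.1843 = exp(0.1843 × -1.3863) = 0.7745

77.4%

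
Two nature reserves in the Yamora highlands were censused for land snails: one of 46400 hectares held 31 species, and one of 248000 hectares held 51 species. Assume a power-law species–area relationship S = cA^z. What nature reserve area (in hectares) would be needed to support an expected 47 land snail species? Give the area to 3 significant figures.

188000 hectares

z = ln(51/31) / ln(248000/46400) = 0.4978 / 1.6761 = 0.2970
c = 31 / 46400^0.2970 = 31 / 24.32 = 1.274
A = (47/1.274)^(1/0.2970) ⇒ ln A = ln(36.88)/0.2970 = 12.1462
A = e^12.1462 ≈ 188375 hectares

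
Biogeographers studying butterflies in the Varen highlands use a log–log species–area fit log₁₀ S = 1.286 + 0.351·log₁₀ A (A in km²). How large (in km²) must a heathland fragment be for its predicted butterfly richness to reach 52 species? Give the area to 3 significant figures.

16.8 km²

52 = 19.32 × A^0.351  ⇒  A^0.351 = 52/19.32 = 2.692
ln A = ln(2.692) / 0.351 = 0.9901 / 0.351 = 2.8209
A = e^2.8209 ≈ 16.79 km²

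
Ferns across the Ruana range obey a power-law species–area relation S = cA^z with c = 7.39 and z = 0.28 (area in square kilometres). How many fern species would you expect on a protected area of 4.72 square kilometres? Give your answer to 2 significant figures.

11

S = 7.39 × 4.72^0.28 = 7.39 × 1.544 ≈ 11.41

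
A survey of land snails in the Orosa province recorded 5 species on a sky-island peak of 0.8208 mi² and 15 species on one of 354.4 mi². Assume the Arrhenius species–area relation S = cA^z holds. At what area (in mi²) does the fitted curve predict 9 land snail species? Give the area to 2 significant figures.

21 mi²

z = ln(15/5) / ln(354.4/0.8208) = 1.0986 / 6.0679 = 0.1811
c = 5 / 0.8208^0.1811 = 5 / 0.9649 = 5.182
A = (9/5.182)^(1/0.1811) ⇒ ln A = ln(1.737)/0.1811 = 3.0490
A = e^3.0490 ≈ 21.09 mi²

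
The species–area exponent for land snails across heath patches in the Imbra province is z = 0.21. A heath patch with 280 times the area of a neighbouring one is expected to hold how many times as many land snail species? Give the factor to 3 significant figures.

S₂/S₁ = (A₂/A₁)^z = 280^0.21
ln(S₂/S₁) = 0.21 × ln 280 = 0.21 × 5.6348 = 1.1833
S₂/S₁ = e^1.1833 ≈ 3.265

3.27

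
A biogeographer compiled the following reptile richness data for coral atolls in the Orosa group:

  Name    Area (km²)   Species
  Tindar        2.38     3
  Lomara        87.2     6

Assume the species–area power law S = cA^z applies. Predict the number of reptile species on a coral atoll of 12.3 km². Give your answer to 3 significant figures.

z = ln(6/3) / ln(87.2/2.38) = 0.6931 / 3.6011 = 0.1925
c = 3 / 2.38^0.1925 = 3 / 1.182 = 2.539
S₃ = 2.539 × 12.3^0.1925 = 2.539 × 1.621 ≈ 4.116

4.12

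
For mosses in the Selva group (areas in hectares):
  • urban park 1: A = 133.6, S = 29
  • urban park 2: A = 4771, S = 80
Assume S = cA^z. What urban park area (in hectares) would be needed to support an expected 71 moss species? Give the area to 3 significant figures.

z = ln(80/29) / ln(4771/133.6) = 1.0147 / 3.5755 = 0.2838
c = 29 / 133.6^0.2838 = 29 / 4.012 = 7.229
A = (71/7.229)^(1/0.2838) ⇒ ln A = ln(9.821)/0.2838 = 8.0498
A = e^8.0498 ≈ 3133 hectares

3130 hectares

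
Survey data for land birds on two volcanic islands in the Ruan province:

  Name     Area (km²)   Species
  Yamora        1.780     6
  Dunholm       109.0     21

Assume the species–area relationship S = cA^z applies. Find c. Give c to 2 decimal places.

5.03

z = ln(S₂/S₁) / ln(A₂/A₁) = ln(21/6) / ln(109/1.78) = 1.2528 / 4.1147 = 0.3045
c = S₁ / A₁^z = 6 / 1.78^0.3045 = 6 / 1.192 = 5.034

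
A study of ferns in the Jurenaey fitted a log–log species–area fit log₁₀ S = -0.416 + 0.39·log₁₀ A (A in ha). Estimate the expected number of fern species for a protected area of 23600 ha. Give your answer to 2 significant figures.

S = 0.3837 × 23600^0.39 = 0.3837 × 50.75 ≈ 19.47

19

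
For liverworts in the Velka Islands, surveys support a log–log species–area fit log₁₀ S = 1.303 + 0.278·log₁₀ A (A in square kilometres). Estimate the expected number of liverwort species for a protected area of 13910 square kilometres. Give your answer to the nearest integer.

S = 20.09 × 13910^0.278
ln S = ln 20.09 + 0.278 × ln 13910 = 3.0003 + 0.278 × 9.5404 = 5.6525
S = e^5.6525 ≈ 285

285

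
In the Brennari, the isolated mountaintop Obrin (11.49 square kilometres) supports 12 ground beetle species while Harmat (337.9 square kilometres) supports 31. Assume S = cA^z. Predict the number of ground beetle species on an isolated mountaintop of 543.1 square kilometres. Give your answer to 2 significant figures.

35

z = ln(31/12) / ln(337.9/11.49) = 0.9491 / 3.3813 = 0.2807
c = 12 / 11.49^0.2807 = 12 / 1.984 = 6.047
S₃ = 6.047 × 543.1^0.2807 = 6.047 × 5.857 ≈ 35.42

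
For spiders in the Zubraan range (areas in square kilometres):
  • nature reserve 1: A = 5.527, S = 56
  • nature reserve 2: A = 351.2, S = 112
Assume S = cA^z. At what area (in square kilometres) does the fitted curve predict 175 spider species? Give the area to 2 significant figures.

z = ln(112/56) / ln(351.2/5.527) = 0.6931 / 4.1517 = 0.1670
c = 56 / 5.527^0.1670 = 56 / 1.33 = 42.09
A = (175/42.09)^(1/0.1670) ⇒ ln A = ln(4.157)/0.1670 = 8.5345
A = e^8.5345 ≈ 5087 square kilometres

5100 square kilometres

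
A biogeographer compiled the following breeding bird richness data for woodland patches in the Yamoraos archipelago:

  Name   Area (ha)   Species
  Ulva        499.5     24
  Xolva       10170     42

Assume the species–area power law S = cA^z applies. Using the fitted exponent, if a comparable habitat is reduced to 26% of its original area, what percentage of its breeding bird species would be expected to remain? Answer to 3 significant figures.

z = ln(42/24) / ln(10170/499.5) = 0.5596 / 3.0136 = 0.1857
S_new/S_old = (A_new/A_old)^z = 0.26^0.1857 = exp(0.1857 × -1.3471) = 0.7787

77.9%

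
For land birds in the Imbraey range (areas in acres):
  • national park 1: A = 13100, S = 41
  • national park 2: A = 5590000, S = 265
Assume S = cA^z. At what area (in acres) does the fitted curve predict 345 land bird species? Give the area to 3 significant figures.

z = ln(265/41) / ln(5590000/13100) = 1.8662 / 6.0561 = 0.3081
c = 41 / 13100^0.3081 = 41 / 18.57 = 2.208
A = (345/2.208)^(1/0.3081) ⇒ ln A = ln(156.2)/0.3081 = 16.3926
A = e^16.3926 ≈ 13159184 acres

13200000 acres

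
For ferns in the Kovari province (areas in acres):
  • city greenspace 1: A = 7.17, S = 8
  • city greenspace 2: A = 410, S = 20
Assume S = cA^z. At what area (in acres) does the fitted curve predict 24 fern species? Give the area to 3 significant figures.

z = ln(20/8) / ln(410/7.17) = 0.9163 / 4.0463 = 0.2265
c = 8 / 7.17^0.2265 = 8 / 1.562 = 5.121
A = (24/5.121)^(1/0.2265) ⇒ ln A = ln(4.687)/0.2265 = 6.8213
A = e^6.8213 ≈ 917.2 acres

917 acres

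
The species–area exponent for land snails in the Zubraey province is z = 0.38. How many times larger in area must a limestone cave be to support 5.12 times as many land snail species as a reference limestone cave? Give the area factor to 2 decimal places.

73.54

(A₂/A₁)^0.38 = 5.12, so A₂/A₁ = 5.12^(1/0.38) = 5.12^2.632
ln(A₂/A₁) = ln 5.12 / 0.38 = 1.6332 / 0.38 = 4.2978
A₂/A₁ = e^4.2978 ≈ 73.54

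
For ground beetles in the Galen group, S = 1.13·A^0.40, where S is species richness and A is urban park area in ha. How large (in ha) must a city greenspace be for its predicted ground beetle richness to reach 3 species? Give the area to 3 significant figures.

11.5 ha

3 = 1.13 × A^0.4  ⇒  A^0.4 = 3/1.13 = 2.655
ln A = ln(2.655) / 0.4 = 0.9764 / 0.4 = 2.4410
A = e^2.4410 ≈ 11.48 ha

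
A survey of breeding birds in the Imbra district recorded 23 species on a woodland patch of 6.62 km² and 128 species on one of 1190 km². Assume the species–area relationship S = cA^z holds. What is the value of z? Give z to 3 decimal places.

0.331

Taking logs: ln S = ln c + z ln A, so z = (ln S₂ − ln S₁)/(ln A₂ − ln A₁).
z = ln(128/23) / ln(1190/6.62) = ln(5.565) / ln(179.8) = 1.7165 / 5.1916 = 0.3306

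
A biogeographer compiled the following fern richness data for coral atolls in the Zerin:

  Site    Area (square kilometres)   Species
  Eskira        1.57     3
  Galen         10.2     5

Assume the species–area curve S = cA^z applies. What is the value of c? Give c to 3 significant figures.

2.65

z = ln(S₂/S₁) / ln(A₂/A₁) = ln(5/3) / ln(10.2/1.57) = 0.5108 / 1.8713 = 0.2730
c = S₁ / A₁^z = 3 / 1.57^0.2730 = 3 / 1.131 = 2.652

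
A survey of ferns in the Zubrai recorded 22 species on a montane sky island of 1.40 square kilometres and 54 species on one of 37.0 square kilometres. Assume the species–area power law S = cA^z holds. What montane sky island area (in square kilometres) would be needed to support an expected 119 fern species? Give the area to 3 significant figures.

660 square kilometres

z = ln(54/22) / ln(37/1.4) = 0.8979 / 3.2744 = 0.2742
c = 22 / 1.4^0.2742 = 22 / 1.097 = 20.06
A = (119/20.06)^(1/0.2742) ⇒ ln A = ln(5.932)/0.2742 = 6.4923
A = e^6.4923 ≈ 660 square kilometres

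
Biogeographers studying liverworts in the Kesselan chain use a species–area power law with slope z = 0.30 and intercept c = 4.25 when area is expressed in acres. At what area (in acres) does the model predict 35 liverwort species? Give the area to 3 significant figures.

35 = 4.25 × A^0.3  ⇒  A^0.3 = 35/4.25 = 8.235
ln A = ln(8.235) / 0.3 = 2.1084 / 0.3 = 7.0281
A = e^7.0281 ≈ 1128 acres

1130 acres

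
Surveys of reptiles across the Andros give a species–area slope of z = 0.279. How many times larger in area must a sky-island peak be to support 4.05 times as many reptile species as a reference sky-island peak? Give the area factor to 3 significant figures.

(A₂/A₁)^0.279 = 4.05, so A₂/A₁ = 4.05^(1/0.279) = 4.05^3.584
ln(A₂/A₁) = ln 4.05 / 0.279 = 1.3987 / 0.279 = 5.0133
A₂/A₁ = e^5.0133 ≈ 150.4

150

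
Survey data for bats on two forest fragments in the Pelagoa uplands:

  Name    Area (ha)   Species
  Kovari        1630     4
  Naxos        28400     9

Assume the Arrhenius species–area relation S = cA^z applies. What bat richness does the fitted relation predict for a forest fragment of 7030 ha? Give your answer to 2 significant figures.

z = ln(9/4) / ln(28400/1630) = 0.8109 / 2.8578 = 0.2838
c = 4 / 1630^0.2838 = 4 / 8.156 = 0.4904
S₃ = 0.4904 × 7030^0.2838 = 0.4904 × 12.35 ≈ 6.056

6.1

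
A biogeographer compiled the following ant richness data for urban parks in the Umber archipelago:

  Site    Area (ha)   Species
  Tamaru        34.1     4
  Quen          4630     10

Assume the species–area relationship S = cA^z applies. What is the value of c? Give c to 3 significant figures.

z = ln(S₂/S₁) / ln(A₂/A₁) = ln(10/4) / ln(4630/34.1) = 0.9163 / 4.9110 = 0.1866
c = S₁ / A₁^z = 4 / 34.1^0.1866 = 4 / 1.932 = 2.071

2.07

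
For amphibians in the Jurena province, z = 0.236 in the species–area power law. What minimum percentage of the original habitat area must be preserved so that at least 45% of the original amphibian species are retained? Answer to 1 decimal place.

Need (A_new/A_old)^0.236 = 0.45, so A_new/A_old = 0.45^(1/0.236) = 0.45^4.237
ln(A_new/A_old) = ln 0.45 / 0.236 = -0.7985 / 0.236 = -3.3835
A_new/A_old = e^-3.3835 ≈ 0.03393

3.4%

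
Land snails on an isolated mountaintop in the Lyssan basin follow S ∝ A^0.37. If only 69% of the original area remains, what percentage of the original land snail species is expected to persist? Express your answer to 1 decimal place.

87.2%

S_new/S_old = (A_new/A_old)^z = 0.69^0.37
= exp(0.37 × ln 0.69) = exp(0.37 × -0.3711) = exp(-0.1373) ≈ 0.8717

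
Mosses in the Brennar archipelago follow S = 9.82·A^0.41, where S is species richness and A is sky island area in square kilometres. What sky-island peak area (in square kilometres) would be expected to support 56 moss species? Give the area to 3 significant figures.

69.8 square kilometres

56 = 9.82 × A^0.41  ⇒  A^0.41 = 56/9.82 = 5.703
ln A = ln(5.703) / 0.41 = 1.7409 / 0.41 = 4.2462
A = e^4.2462 ≈ 69.84 square kilometres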